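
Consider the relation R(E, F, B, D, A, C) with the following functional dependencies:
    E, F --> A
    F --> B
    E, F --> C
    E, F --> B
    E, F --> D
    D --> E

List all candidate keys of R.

{D, F}, {E, F}

Attributes never on any right-hand side: {F} — every candidate key must contain it.
{D, F}⁺ = {A, B, C, D, E, F} — all of the relation — so {D, F} is a candidate key.
{E, F}⁺ = {A, B, C, D, E, F} — all of the relation — so {E, F} is a candidate key.
No proper subset of any of these is a key, and no other minimal superkey exists.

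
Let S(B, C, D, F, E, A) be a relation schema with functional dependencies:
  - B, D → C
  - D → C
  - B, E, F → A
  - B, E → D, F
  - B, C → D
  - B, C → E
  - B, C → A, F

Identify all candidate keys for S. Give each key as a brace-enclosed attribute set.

{B, C}, {B, D}, {B, E}

{B} never appears on the right of any FD, so every key must include it.
Closure of {B, C} is {A, B, C, D, E, F}, the whole schema; {B, C} is a candidate key.
Closure of {B, D} is {A, B, C, D, E, F}, the whole schema; {B, D} is a candidate key.
Closure of {B, E} is {A, B, C, D, E, F}, the whole schema; {B, E} is a candidate key.
No proper subset of any of these is a key, and no other minimal superkey exists.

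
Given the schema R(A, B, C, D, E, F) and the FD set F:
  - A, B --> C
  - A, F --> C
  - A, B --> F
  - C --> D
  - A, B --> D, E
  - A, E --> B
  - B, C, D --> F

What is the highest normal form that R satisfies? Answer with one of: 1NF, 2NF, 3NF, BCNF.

Candidate keys: {A, B}, {A, E}. Prime attributes: {A, B, E}.
A, F --> C breaks BCNF: {A, F}⁺ = {A, C, D, F}, so {A, F} is not a superkey.
A, F --> C determines the non-prime attribute {C} from a non-superkey — 3NF is violated.
No non-prime attribute depends on a proper subset of any candidate key, so 2NF holds.

2NF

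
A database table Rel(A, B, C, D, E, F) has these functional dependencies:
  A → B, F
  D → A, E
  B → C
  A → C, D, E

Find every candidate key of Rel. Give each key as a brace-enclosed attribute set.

{A} is a candidate key since {A}⁺ = {A, B, C, D, E, F} covers every attribute.
{D} is a candidate key since {D}⁺ = {A, B, C, D, E, F} covers every attribute.
Any other superkey properly contains one of these, so there are no further candidate keys.

{A}, {D}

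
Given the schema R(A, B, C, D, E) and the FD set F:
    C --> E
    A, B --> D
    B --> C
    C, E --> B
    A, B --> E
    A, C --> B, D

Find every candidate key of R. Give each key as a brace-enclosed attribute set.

{A, B}, {A, C}

{A} never appears on the right of any FD, so every key must include it.
{A, B} is a candidate key since {A, B}⁺ = {A, B, C, D, E} covers every attribute.
{A, C} is a candidate key since {A, C}⁺ = {A, B, C, D, E} covers every attribute.
These are minimal and exhaustive — every other superkey contains one of them.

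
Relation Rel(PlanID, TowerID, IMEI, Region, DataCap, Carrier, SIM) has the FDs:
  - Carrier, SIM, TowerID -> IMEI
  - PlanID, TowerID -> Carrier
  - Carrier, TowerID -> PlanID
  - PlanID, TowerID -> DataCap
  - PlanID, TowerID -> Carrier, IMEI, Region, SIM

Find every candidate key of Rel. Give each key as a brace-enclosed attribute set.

Attributes never on any right-hand side: {TowerID} — every candidate key must contain it.
Closure of {Carrier, TowerID} is {Carrier, DataCap, IMEI, PlanID, Region, SIM, TowerID}, the whole schema; {Carrier, TowerID} is a candidate key.
Closure of {PlanID, TowerID} is {Carrier, DataCap, IMEI, PlanID, Region, SIM, TowerID}, the whole schema; {PlanID, TowerID} is a candidate key.
No proper subset of any of these is a key, and no other minimal superkey exists.

{Carrier, TowerID}, {PlanID, TowerID}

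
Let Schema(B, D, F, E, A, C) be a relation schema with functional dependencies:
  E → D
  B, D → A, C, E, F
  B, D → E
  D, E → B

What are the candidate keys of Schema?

{B, D}, {E}

{E}⁺ = {A, B, C, D, E, F} — all of the relation — so {E} is a candidate key.
{B, D}⁺ = {A, B, C, D, E, F} — all of the relation — so {B, D} is a candidate key.
These are minimal and exhaustive — every other superkey contains one of them.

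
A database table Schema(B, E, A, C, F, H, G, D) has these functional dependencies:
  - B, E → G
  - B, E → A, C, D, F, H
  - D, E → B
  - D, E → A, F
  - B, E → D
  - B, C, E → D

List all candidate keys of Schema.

{B, E}, {D, E}

No FD produces {E}, so it must be in every candidate key.
{B, E} is a candidate key since {B, E}⁺ = {A, B, C, D, E, F, G, H} covers every attribute.
{D, E} is a candidate key since {D, E}⁺ = {A, B, C, D, E, F, G, H} covers every attribute.
These are minimal and exhaustive — every other superkey contains one of them.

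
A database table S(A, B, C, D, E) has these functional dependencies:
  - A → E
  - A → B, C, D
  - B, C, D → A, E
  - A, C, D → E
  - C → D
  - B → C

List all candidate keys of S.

{A}, {B}

{A} is a candidate key since {A}⁺ = {A, B, C, D, E} covers every attribute.
{B} is a candidate key since {B}⁺ = {A, B, C, D, E} covers every attribute.
Any other superkey properly contains one of these, so there are no further candidate keys.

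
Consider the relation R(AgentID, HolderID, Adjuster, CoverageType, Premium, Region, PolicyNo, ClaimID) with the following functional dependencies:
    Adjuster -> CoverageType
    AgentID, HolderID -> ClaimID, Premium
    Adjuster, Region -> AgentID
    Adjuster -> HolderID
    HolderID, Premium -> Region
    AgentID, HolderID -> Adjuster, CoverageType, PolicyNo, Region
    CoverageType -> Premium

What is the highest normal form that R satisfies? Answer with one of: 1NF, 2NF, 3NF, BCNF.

Candidate keys: {Adjuster}, {AgentID, HolderID}. Prime attributes: {Adjuster, AgentID, HolderID}.
HolderID, Premium -> Region breaks BCNF: {HolderID, Premium}⁺ = {HolderID, Premium, Region}, so {HolderID, Premium} is not a superkey.
HolderID, Premium -> Region has non-prime {Region} on the right and a non-superkey on the left, so 3NF fails.
No non-prime attribute depends on a proper subset of any candidate key, so 2NF holds.

2NF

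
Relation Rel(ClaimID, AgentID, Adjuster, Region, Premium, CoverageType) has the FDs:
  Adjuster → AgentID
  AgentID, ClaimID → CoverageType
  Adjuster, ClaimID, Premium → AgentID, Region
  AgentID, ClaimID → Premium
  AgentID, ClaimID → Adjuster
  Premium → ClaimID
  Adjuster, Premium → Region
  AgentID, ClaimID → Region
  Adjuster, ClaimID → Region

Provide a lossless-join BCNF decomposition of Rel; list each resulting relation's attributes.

Candidate keys of the original relation: {Adjuster, ClaimID}, {Adjuster, Premium}, {AgentID, ClaimID}, {AgentID, Premium}.
In {Adjuster, AgentID, ClaimID, CoverageType, Premium, Region}, {Adjuster} is not a superkey ({Adjuster}⁺ restricted to this set is {Adjuster, AgentID}), so split on Adjuster → AgentID into {Adjuster, AgentID} and {Adjuster, ClaimID, CoverageType, Premium, Region}.
{Adjuster, AgentID}: every determinant is a superkey — BCNF.
In {Adjuster, ClaimID, CoverageType, Premium, Region}, {Premium} is not a superkey ({Premium}⁺ restricted to this set is {ClaimID, Premium}), so split on Premium → ClaimID into {ClaimID, Premium} and {Adjuster, CoverageType, Premium, Region}.
{ClaimID, Premium}: every determinant is a superkey — BCNF.
{Adjuster, CoverageType, Premium, Region}: every determinant is a superkey — BCNF.

{Adjuster, AgentID}; {Adjuster, CoverageType, Premium, Region}; {ClaimID, Premium}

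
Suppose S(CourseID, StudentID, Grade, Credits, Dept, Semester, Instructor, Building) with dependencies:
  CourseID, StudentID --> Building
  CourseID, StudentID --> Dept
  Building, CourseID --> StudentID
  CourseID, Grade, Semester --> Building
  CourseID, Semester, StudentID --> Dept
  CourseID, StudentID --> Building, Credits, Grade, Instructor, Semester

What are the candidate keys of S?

{Building, CourseID}, {CourseID, Grade, Semester}, {CourseID, StudentID}

Attributes never on any right-hand side: {CourseID} — every candidate key must contain it.
Closure of {Building, CourseID} is {Building, CourseID, Credits, Dept, Grade, Instructor, Semester, StudentID}, the whole schema; {Building, CourseID} is a candidate key.
Closure of {CourseID, StudentID} is {Building, CourseID, Credits, Dept, Grade, Instructor, Semester, StudentID}, the whole schema; {CourseID, StudentID} is a candidate key.
Closure of {CourseID, Grade, Semester} is {Building, CourseID, Credits, Dept, Grade, Instructor, Semester, StudentID}, the whole schema; {CourseID, Grade, Semester} is a candidate key.
No proper subset of any of these is a key, and no other minimal superkey exists.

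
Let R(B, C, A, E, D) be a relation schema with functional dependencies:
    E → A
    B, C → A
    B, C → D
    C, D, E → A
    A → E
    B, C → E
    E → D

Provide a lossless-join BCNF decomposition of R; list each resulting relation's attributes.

{A, D, E}; {B, C, E}

Candidate key of the original relation: {B, C}.
In {A, B, C, D, E}, {E} is not a superkey ({E}⁺ restricted to this set is {A, D, E}), so split on E → A, D into {A, D, E} and {B, C, E}.
{A, D, E} is in BCNF.
{B, C, E} is in BCNF.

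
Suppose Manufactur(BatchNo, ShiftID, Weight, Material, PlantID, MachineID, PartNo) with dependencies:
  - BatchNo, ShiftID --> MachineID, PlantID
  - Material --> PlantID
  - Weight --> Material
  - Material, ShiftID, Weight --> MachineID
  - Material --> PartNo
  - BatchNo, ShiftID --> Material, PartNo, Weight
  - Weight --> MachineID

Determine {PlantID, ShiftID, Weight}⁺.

Start with {PlantID, ShiftID, Weight}.
Weight --> Material applies; add {Material} → now {Material, PlantID, ShiftID, Weight}.
Material, ShiftID, Weight --> MachineID applies; add {MachineID} → now {MachineID, Material, PlantID, ShiftID, Weight}.
Material --> PartNo applies; add {PartNo} → now {MachineID, Material, PartNo, PlantID, ShiftID, Weight}.
No further FD applies.

{MachineID, Material, PartNo, PlantID, ShiftID, Weight}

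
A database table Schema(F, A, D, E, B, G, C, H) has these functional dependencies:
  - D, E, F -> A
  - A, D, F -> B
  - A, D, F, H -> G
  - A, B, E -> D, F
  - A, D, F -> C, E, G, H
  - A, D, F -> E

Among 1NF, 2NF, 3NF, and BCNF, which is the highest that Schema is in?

BCNF

Candidate keys: {A, B, E}, {A, D, F}, {D, E, F}. Prime attributes: {A, B, D, E, F}.
Every FD has a superkey on the left, so the relation is in BCNF.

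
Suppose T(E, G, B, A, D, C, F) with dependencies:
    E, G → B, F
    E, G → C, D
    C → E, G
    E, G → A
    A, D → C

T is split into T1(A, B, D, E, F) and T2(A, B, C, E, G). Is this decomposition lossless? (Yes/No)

T1 ∩ T2 = {A, B, E}; its closure under F is {A, B, E}.
The closure covers neither T1 nor T2 entirely; the join is not lossless.

No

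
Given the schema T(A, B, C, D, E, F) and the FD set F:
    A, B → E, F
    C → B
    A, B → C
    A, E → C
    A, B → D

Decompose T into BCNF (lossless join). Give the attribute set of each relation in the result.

Candidate keys of the original relation: {A, B}, {A, C}, {A, E}.
Within {A, B, C, D, E, F}: {C}⁺ ∩ {A, B, C, D, E, F} = {B, C}, not the whole set, so C → B violates BCNF; decompose into {B, C} and {A, C, D, E, F}.
{B, C} has no BCNF violation.
{A, C, D, E, F} has no BCNF violation.

{A, C, D, E, F}; {B, C}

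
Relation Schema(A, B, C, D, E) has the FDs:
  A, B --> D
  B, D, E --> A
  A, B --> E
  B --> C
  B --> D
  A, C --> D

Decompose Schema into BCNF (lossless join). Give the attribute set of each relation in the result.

Candidate keys of the original relation: {A, B}, {B, E}.
{A, B, C, D, E}: {B} determines {B, C, D} here but is not a superkey — split on B --> C, D, giving {B, C, D} and {A, B, E}.
{B, C, D}: every determinant is a superkey — BCNF.
{A, B, E}: every determinant is a superkey — BCNF.

{A, B, E}; {B, C, D}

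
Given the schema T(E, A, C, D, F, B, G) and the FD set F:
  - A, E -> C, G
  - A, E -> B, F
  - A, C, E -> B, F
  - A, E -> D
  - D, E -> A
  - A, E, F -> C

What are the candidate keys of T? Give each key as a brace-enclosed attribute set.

{A, E}, {D, E}

{E} never appears on the right of any FD, so every key must include it.
{A, E} is a candidate key since {A, E}⁺ = {A, B, C, D, E, F, G} covers every attribute.
{D, E} is a candidate key since {D, E}⁺ = {A, B, C, D, E, F, G} covers every attribute.
No proper subset of any of these is a key, and no other minimal superkey exists.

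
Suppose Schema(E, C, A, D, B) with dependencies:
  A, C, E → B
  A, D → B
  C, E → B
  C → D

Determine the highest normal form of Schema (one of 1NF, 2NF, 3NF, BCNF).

1NF

Candidate key: {A, C, E}. Prime attributes: {A, C, E}.
A, D → B breaks BCNF: {A, D}⁺ = {A, B, D}, so {A, D} is not a superkey.
Because {B} is non-prime and the left side of A, D → B is not a superkey, the relation is not in 3NF.
{C} is a proper subset of the key {A, C, E}, and {C}⁺ contains the non-prime attribute {D} — a partial dependency, so 2NF is violated.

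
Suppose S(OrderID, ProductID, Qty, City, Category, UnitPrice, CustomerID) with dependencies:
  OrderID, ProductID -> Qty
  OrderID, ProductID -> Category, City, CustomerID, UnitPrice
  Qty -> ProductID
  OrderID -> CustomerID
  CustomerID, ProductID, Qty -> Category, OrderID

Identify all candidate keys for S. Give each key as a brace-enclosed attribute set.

{CustomerID, Qty}, {OrderID, ProductID}, {OrderID, Qty}

{CustomerID, Qty} is a candidate key since {CustomerID, Qty}⁺ = {Category, City, CustomerID, OrderID, ProductID, Qty, UnitPrice} covers every attribute.
{OrderID, ProductID} is a candidate key since {OrderID, ProductID}⁺ = {Category, City, CustomerID, OrderID, ProductID, Qty, UnitPrice} covers every attribute.
{OrderID, Qty} is a candidate key since {OrderID, Qty}⁺ = {Category, City, CustomerID, OrderID, ProductID, Qty, UnitPrice} covers every attribute.
No proper subset of any of these is a key, and no other minimal superkey exists.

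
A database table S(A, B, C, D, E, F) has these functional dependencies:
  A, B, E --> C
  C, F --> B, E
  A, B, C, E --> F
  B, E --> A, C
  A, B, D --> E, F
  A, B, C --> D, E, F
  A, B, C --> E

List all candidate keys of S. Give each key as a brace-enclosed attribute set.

{A, B, C}, {A, B, D}, {B, E}, {C, F}

Closure of {B, E} is {A, B, C, D, E, F}, the whole schema; {B, E} is a candidate key.
Closure of {C, F} is {A, B, C, D, E, F}, the whole schema; {C, F} is a candidate key.
Closure of {A, B, C} is {A, B, C, D, E, F}, the whole schema; {A, B, C} is a candidate key.
Closure of {A, B, D} is {A, B, C, D, E, F}, the whole schema; {A, B, D} is a candidate key.
Any other superkey properly contains one of these, so there are no further candidate keys.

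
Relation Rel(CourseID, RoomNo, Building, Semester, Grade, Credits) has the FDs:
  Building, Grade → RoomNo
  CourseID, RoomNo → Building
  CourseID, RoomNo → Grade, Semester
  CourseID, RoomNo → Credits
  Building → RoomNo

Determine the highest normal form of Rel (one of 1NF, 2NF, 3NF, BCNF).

Candidate keys: {Building, CourseID}, {CourseID, RoomNo}. Prime attributes: {Building, CourseID, RoomNo}.
Building, Grade → RoomNo breaks BCNF: {Building, Grade}⁺ = {Building, Grade, RoomNo}, so {Building, Grade} is not a superkey.
But every attribute on its right side ({RoomNo}) is prime, and the same holds for every other non-superkey FD, so 3NF still holds.

3NF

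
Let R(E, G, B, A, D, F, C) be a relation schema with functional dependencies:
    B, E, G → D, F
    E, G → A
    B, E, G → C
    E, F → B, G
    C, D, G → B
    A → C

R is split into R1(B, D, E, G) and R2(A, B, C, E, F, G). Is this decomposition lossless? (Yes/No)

R1 ∩ R2 = {B, E, G}; its closure under F is {A, B, C, D, E, F, G}.
This includes all of R1, so the common attributes are a superkey of R1 — the join is lossless.

Yes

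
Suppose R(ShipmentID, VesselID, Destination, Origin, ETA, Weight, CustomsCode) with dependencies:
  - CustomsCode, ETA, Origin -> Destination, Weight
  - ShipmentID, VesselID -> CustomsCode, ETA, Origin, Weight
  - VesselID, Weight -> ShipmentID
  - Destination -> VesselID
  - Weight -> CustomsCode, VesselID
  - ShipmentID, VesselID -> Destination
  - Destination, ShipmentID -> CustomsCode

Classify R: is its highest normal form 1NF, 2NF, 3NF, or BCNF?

3NF

Candidate keys: {CustomsCode, ETA, Origin}, {Destination, ShipmentID}, {ShipmentID, VesselID}, {Weight}. Prime attributes: {CustomsCode, Destination, ETA, Origin, ShipmentID, VesselID, Weight}.
For Destination -> VesselID we have {Destination}⁺ = {Destination, VesselID}; {Destination} is not a superkey, so BCNF fails.
But every attribute on its right side ({VesselID}) is prime, and the same holds for every other non-superkey FD, so 3NF still holds.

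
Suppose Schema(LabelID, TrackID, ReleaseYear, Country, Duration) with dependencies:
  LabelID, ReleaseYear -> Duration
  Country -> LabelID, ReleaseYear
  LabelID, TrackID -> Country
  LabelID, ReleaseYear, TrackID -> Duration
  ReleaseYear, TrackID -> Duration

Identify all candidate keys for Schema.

{Country, TrackID}, {LabelID, TrackID}

Attributes never on any right-hand side: {TrackID} — every candidate key must contain it.
Closure of {Country, TrackID} is {Country, Duration, LabelID, ReleaseYear, TrackID}, the whole schema; {Country, TrackID} is a candidate key.
Closure of {LabelID, TrackID} is {Country, Duration, LabelID, ReleaseYear, TrackID}, the whole schema; {LabelID, TrackID} is a candidate key.
These are minimal and exhaustive — every other superkey contains one of them.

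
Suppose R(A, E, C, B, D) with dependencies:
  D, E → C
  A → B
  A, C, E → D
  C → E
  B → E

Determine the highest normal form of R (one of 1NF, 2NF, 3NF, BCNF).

1NF

Candidate keys: {A, C}, {A, D}. Prime attributes: {A, C, D}.
For D, E → C we have {D, E}⁺ = {C, D, E}; {D, E} is not a superkey, so BCNF fails.
A → B has non-prime {B} on the right and a non-superkey on the left, so 3NF fails.
Since {A} ⊂ {A, C} and {A}⁺ ⊇ {B, E} with {B, E} non-prime, there is a partial dependency; 2NF fails.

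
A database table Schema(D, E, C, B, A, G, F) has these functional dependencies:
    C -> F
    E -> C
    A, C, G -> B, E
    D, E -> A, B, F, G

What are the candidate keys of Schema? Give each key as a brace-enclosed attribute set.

{A, C, D, G}, {D, E}

{D} never appears on the right of any FD, so every key must include it.
{D, E}⁺ = {A, B, C, D, E, F, G} — all of the relation — so {D, E} is a candidate key.
{A, C, D, G}⁺ = {A, B, C, D, E, F, G} — all of the relation — so {A, C, D, G} is a candidate key.
These are minimal and exhaustive — every other superkey contains one of them.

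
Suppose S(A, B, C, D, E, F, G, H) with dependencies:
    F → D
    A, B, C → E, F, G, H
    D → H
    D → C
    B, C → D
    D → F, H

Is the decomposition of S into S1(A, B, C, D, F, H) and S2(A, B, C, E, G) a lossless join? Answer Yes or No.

Yes

The shared attributes are {A, B, C} and {A, B, C}⁺ = {A, B, C, D, E, F, G, H}.
Since S1 ⊆ {A, B, C, D, E, F, G, H}, the intersection is a superkey of S1; the decomposition is lossless.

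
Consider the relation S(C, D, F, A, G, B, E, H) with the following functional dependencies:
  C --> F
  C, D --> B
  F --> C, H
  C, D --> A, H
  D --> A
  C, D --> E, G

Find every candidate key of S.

No FD produces {D}, so it must be in every candidate key.
Closure of {C, D} is {A, B, C, D, E, F, G, H}, the whole schema; {C, D} is a candidate key.
Closure of {D, F} is {A, B, C, D, E, F, G, H}, the whole schema; {D, F} is a candidate key.
No proper subset of any of these is a key, and no other minimal superkey exists.

{C, D}, {D, F}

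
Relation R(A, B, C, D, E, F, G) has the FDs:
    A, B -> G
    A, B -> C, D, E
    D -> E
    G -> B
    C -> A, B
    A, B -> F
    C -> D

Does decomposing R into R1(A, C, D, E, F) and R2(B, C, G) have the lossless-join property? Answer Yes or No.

Yes

The shared attributes are {C} and {C}⁺ = {A, B, C, D, E, F, G}.
R1 is contained in that closure, so R1 ∩ R2 -> R1 holds and the join is lossless.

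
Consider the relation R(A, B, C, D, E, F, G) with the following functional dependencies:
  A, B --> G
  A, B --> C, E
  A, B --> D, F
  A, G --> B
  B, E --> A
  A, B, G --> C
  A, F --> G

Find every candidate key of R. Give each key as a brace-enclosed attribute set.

{A, B}⁺ = {A, B, C, D, E, F, G}, which is every attribute, so {A, B} is a candidate key.
{A, F}⁺ = {A, B, C, D, E, F, G}, which is every attribute, so {A, F} is a candidate key.
{A, G}⁺ = {A, B, C, D, E, F, G}, which is every attribute, so {A, G} is a candidate key.
{B, E}⁺ = {A, B, C, D, E, F, G}, which is every attribute, so {B, E} is a candidate key.
No proper subset of any of these is a key, and no other minimal superkey exists.

{A, B}, {A, F}, {A, G}, {B, E}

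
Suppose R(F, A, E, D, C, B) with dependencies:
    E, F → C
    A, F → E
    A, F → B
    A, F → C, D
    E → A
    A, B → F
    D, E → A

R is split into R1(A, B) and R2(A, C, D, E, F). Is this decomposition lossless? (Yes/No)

No

The shared attributes are {A} and {A}⁺ = {A}.
R1 ⊄ {A} and R2 ⊄ {A}, so the split is lossy.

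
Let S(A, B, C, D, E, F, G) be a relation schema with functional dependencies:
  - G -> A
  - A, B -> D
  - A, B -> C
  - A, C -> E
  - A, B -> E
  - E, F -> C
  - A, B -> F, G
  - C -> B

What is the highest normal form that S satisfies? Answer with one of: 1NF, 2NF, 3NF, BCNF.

3NF

Candidate keys: {A, B}, {A, C}, {A, E, F}, {B, G}, {C, G}, {E, F, G}. Prime attributes: {A, B, C, E, F, G}.
For G -> A we have {G}⁺ = {A, G}; {G} is not a superkey, so BCNF fails.
Its right-hand attributes {A} are all prime, as are those of every other non-superkey FD — the relation is in 3NF.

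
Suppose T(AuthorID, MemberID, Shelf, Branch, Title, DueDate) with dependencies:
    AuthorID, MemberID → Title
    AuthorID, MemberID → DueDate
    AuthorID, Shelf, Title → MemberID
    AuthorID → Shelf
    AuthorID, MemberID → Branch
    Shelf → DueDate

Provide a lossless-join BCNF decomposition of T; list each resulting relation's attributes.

{AuthorID, Branch, MemberID, Title}; {AuthorID, Shelf}; {DueDate, Shelf}

Candidate keys of the original relation: {AuthorID, MemberID}, {AuthorID, Title}.
{AuthorID, Branch, DueDate, MemberID, Shelf, Title}: {AuthorID} determines {AuthorID, DueDate, Shelf} here but is not a superkey — split on AuthorID → DueDate, Shelf, giving {AuthorID, DueDate, Shelf} and {AuthorID, Branch, MemberID, Title}.
{AuthorID, DueDate, Shelf}: {Shelf} determines {DueDate, Shelf} here but is not a superkey — split on Shelf → DueDate, giving {DueDate, Shelf} and {AuthorID, Shelf}.
{DueDate, Shelf}: every determinant is a superkey — BCNF.
{AuthorID, Shelf}: every determinant is a superkey — BCNF.
{AuthorID, Branch, MemberID, Title}: every determinant is a superkey — BCNF.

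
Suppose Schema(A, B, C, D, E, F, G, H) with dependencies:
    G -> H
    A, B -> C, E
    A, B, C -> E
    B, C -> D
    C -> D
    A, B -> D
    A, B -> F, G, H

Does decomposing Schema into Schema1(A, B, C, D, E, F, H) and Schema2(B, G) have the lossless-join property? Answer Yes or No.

The shared attributes are {B} and {B}⁺ = {B}.
The closure covers neither Schema1 nor Schema2 entirely; the join is not lossless.

No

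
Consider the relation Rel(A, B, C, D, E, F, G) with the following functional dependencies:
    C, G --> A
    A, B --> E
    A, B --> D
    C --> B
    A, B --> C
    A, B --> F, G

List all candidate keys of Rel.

{A, B} is a candidate key since {A, B}⁺ = {A, B, C, D, E, F, G} covers every attribute.
{A, C} is a candidate key since {A, C}⁺ = {A, B, C, D, E, F, G} covers every attribute.
{C, G} is a candidate key since {C, G}⁺ = {A, B, C, D, E, F, G} covers every attribute.
No proper subset of any of these is a key, and no other minimal superkey exists.

{A, B}, {A, C}, {C, G}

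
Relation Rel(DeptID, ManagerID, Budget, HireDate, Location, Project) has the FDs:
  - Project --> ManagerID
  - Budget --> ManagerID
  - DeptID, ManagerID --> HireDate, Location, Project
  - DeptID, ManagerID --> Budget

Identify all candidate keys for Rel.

No FD produces {DeptID}, so it must be in every candidate key.
Closure of {Budget, DeptID} is {Budget, DeptID, HireDate, Location, ManagerID, Project}, the whole schema; {Budget, DeptID} is a candidate key.
Closure of {DeptID, ManagerID} is {Budget, DeptID, HireDate, Location, ManagerID, Project}, the whole schema; {DeptID, ManagerID} is a candidate key.
Closure of {DeptID, Project} is {Budget, DeptID, HireDate, Location, ManagerID, Project}, the whole schema; {DeptID, Project} is a candidate key.
No proper subset of any of these is a key, and no other minimal superkey exists.

{Budget, DeptID}, {DeptID, ManagerID}, {DeptID, Project}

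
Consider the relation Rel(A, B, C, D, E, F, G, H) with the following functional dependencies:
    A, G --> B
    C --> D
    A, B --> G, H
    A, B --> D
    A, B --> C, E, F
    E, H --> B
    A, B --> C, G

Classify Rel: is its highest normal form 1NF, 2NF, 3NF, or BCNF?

2NF

Candidate keys: {A, B}, {A, E, H}, {A, G}. Prime attributes: {A, B, E, G, H}.
For C --> D we have {C}⁺ = {C, D}; {C} is not a superkey, so BCNF fails.
Because {D} is non-prime and the left side of C --> D is not a superkey, the relation is not in 3NF.
Checking every proper subset of each key, none determines a non-prime attribute — 2NF is satisfied.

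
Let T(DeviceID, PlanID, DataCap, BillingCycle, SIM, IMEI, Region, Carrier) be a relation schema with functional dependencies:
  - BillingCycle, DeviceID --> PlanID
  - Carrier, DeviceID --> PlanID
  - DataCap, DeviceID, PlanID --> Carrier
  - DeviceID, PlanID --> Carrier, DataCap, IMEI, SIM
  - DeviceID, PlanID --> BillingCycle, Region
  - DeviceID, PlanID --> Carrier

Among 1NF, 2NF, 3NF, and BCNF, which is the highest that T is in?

Candidate keys: {BillingCycle, DeviceID}, {Carrier, DeviceID}, {DeviceID, PlanID}. Prime attributes: {BillingCycle, Carrier, DeviceID, PlanID}.
Each dependency's left side is a superkey — BCNF holds.

BCNF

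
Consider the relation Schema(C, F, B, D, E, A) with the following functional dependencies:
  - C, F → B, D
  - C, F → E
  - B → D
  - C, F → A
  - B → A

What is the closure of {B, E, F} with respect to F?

{A, B, D, E, F}

Start with {B, E, F}.
B → D applies; add {D} → now {B, D, E, F}.
B → A applies; add {A} → now {A, B, D, E, F}.
No further FD applies.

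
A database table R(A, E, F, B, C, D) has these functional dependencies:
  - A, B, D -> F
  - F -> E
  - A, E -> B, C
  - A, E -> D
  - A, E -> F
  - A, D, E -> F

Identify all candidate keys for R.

No FD produces {A}, so it must be in every candidate key.
Closure of {A, E} is {A, B, C, D, E, F}, the whole schema; {A, E} is a candidate key.
Closure of {A, F} is {A, B, C, D, E, F}, the whole schema; {A, F} is a candidate key.
Closure of {A, B, D} is {A, B, C, D, E, F}, the whole schema; {A, B, D} is a candidate key.
These are minimal and exhaustive — every other superkey contains one of them.

{A, B, D}, {A, E}, {A, F}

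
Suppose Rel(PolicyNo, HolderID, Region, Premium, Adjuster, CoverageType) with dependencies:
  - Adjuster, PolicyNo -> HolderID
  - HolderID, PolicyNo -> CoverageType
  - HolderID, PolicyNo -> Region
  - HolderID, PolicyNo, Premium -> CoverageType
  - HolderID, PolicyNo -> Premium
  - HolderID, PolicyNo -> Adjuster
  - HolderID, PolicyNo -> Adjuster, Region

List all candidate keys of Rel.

{Adjuster, PolicyNo}, {HolderID, PolicyNo}

{PolicyNo} never appears on the right of any FD, so every key must include it.
{Adjuster, PolicyNo} is a candidate key since {Adjuster, PolicyNo}⁺ = {Adjuster, CoverageType, HolderID, PolicyNo, Premium, Region} covers every attribute.
{HolderID, PolicyNo} is a candidate key since {HolderID, PolicyNo}⁺ = {Adjuster, CoverageType, HolderID, PolicyNo, Premium, Region} covers every attribute.
Any other superkey properly contains one of these, so there are no further candidate keys.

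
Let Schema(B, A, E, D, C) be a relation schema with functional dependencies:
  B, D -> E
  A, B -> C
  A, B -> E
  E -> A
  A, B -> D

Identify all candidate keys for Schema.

{A, B}, {B, D}, {B, E}

No FD produces {B}, so it must be in every candidate key.
{A, B}⁺ = {A, B, C, D, E} — all of the relation — so {A, B} is a candidate key.
{B, D}⁺ = {A, B, C, D, E} — all of the relation — so {B, D} is a candidate key.
{B, E}⁺ = {A, B, C, D, E} — all of the relation — so {B, E} is a candidate key.
These are minimal and exhaustive — every other superkey contains one of them.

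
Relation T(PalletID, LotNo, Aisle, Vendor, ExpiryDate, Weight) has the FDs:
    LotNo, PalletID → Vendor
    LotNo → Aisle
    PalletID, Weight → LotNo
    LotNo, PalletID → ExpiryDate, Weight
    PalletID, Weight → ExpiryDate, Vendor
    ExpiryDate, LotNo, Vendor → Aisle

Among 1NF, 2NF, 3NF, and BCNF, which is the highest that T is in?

Candidate keys: {LotNo, PalletID}, {PalletID, Weight}. Prime attributes: {LotNo, PalletID, Weight}.
LotNo → Aisle breaks BCNF: {LotNo}⁺ = {Aisle, LotNo}, so {LotNo} is not a superkey.
LotNo → Aisle has non-prime {Aisle} on the right and a non-superkey on the left, so 3NF fails.
Since {LotNo} ⊂ {LotNo, PalletID} and {LotNo}⁺ ⊇ {Aisle} with {Aisle} non-prime, there is a partial dependency; 2NF fails.

1NF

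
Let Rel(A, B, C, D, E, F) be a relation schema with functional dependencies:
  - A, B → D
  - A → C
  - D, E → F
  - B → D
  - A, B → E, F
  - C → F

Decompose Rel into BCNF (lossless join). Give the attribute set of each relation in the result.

{A, B, E}; {A, C}; {B, D}; {C, F}

Candidate key of the original relation: {A, B}.
Within {A, B, C, D, E, F}: {A}⁺ ∩ {A, B, C, D, E, F} = {A, C, F}, not the whole set, so A → C, F violates BCNF; decompose into {A, C, F} and {A, B, D, E}.
Within {A, C, F}: {C}⁺ ∩ {A, C, F} = {C, F}, not the whole set, so C → F violates BCNF; decompose into {C, F} and {A, C}.
{C, F} has no BCNF violation.
{A, C} has no BCNF violation.
Within {A, B, D, E}: {B}⁺ ∩ {A, B, D, E} = {B, D}, not the whole set, so B → D violates BCNF; decompose into {B, D} and {A, B, E}.
{B, D} has no BCNF violation.
{A, B, E} has no BCNF violation.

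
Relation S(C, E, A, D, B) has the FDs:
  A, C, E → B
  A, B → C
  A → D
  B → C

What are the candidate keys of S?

{A, B, E}, {A, C, E}

Attributes never on any right-hand side: {A, E} — every candidate key must contain all of them.
{A, B, E} is a candidate key since {A, B, E}⁺ = {A, B, C, D, E} covers every attribute.
{A, C, E} is a candidate key since {A, C, E}⁺ = {A, B, C, D, E} covers every attribute.
Any other superkey properly contains one of these, so there are no further candidate keys.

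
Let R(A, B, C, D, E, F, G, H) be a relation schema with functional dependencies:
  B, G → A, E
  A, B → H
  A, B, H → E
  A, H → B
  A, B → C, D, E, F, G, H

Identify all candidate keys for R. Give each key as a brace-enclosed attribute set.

{A, B}, {A, H}, {B, G}

Closure of {A, B} is {A, B, C, D, E, F, G, H}, the whole schema; {A, B} is a candidate key.
Closure of {A, H} is {A, B, C, D, E, F, G, H}, the whole schema; {A, H} is a candidate key.
Closure of {B, G} is {A, B, C, D, E, F, G, H}, the whole schema; {B, G} is a candidate key.
These are minimal and exhaustive — every other superkey contains one of them.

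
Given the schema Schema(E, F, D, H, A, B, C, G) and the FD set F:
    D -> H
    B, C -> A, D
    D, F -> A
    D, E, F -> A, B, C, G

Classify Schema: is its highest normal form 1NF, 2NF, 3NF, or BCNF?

Candidate keys: {B, C, E, F}, {D, E, F}. Prime attributes: {B, C, D, E, F}.
D -> H breaks BCNF: {D}⁺ = {D, H}, so {D} is not a superkey.
D -> H has non-prime {H} on the right and a non-superkey on the left, so 3NF fails.
{D} is a proper subset of the key {D, E, F}, and {D}⁺ contains the non-prime attribute {H} — a partial dependency, so 2NF is violated.

1NF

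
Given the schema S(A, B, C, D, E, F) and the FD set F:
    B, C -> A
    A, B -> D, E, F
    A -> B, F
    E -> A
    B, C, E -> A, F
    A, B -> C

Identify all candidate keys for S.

{A}, {B, C}, {E}

{A} is a candidate key since {A}⁺ = {A, B, C, D, E, F} covers every attribute.
{E} is a candidate key since {E}⁺ = {A, B, C, D, E, F} covers every attribute.
{B, C} is a candidate key since {B, C}⁺ = {A, B, C, D, E, F} covers every attribute.
Any other superkey properly contains one of these, so there are no further candidate keys.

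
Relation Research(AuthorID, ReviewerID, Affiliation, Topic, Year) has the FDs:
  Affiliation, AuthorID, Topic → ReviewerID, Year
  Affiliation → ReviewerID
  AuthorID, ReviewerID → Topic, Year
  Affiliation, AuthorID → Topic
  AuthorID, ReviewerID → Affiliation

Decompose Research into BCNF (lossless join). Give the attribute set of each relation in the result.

Candidate keys of the original relation: {Affiliation, AuthorID}, {AuthorID, ReviewerID}.
{Affiliation, AuthorID, ReviewerID, Topic, Year}: {Affiliation} determines {Affiliation, ReviewerID} here but is not a superkey — split on Affiliation → ReviewerID, giving {Affiliation, ReviewerID} and {Affiliation, AuthorID, Topic, Year}.
{Affiliation, ReviewerID} has no BCNF violation.
{Affiliation, AuthorID, Topic, Year} has no BCNF violation.

{Affiliation, AuthorID, Topic, Year}; {Affiliation, ReviewerID}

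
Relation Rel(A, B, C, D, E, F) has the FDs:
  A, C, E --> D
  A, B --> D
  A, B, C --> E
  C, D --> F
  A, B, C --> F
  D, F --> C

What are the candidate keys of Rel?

{A, B, C}, {A, B, F}

No FD produces {A, B}, so they must be in every candidate key.
{A, B, C}⁺ = {A, B, C, D, E, F}, which is every attribute, so {A, B, C} is a candidate key.
{A, B, F}⁺ = {A, B, C, D, E, F}, which is every attribute, so {A, B, F} is a candidate key.
Any other superkey properly contains one of these, so there are no further candidate keys.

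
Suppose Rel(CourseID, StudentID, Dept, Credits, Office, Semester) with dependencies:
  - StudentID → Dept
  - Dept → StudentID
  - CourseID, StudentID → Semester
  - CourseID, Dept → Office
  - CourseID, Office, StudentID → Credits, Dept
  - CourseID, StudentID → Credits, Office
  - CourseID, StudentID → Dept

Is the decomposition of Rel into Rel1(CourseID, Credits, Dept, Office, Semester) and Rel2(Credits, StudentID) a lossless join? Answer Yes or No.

The shared attributes are {Credits} and {Credits}⁺ = {Credits}.
Neither Rel1 nor Rel2 is contained in that closure, so the decomposition is lossy.

No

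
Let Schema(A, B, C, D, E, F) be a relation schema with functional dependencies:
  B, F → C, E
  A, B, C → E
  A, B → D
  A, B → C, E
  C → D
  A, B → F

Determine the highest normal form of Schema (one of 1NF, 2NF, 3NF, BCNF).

2NF

Candidate key: {A, B}. Prime attributes: {A, B}.
For B, F → C, E we have {B, F}⁺ = {B, C, D, E, F}; {B, F} is not a superkey, so BCNF fails.
B, F → C, E determines the non-prime attributes {C, E} from a non-superkey — 3NF is violated.
No non-prime attribute depends on a proper subset of any candidate key, so 2NF holds.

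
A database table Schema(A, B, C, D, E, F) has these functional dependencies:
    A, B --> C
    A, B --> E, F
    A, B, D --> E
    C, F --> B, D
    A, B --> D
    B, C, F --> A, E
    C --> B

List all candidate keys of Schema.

{A, B}⁺ = {A, B, C, D, E, F}, which is every attribute, so {A, B} is a candidate key.
{A, C}⁺ = {A, B, C, D, E, F}, which is every attribute, so {A, C} is a candidate key.
{C, F}⁺ = {A, B, C, D, E, F}, which is every attribute, so {C, F} is a candidate key.
Any other superkey properly contains one of these, so there are no further candidate keys.

{A, B}, {A, C}, {C, F}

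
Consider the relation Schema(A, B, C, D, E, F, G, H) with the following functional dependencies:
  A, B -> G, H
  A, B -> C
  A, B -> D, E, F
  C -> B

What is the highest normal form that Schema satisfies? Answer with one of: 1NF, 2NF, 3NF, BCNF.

3NF

Candidate keys: {A, B}, {A, C}. Prime attributes: {A, B, C}.
C -> B breaks BCNF: {C}⁺ = {B, C}, so {C} is not a superkey.
Its right-hand attributes {B} are all prime, as are those of every other non-superkey FD — the relation is in 3NF.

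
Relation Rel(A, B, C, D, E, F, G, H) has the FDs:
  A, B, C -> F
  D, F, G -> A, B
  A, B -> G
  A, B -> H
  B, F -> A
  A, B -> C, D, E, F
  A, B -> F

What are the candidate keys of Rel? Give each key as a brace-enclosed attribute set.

{A, B}, {B, F}, {D, F, G}

{A, B} is a candidate key since {A, B}⁺ = {A, B, C, D, E, F, G, H} covers every attribute.
{B, F} is a candidate key since {B, F}⁺ = {A, B, C, D, E, F, G, H} covers every attribute.
{D, F, G} is a candidate key since {D, F, G}⁺ = {A, B, C, D, E, F, G, H} covers every attribute.
These are minimal and exhaustive — every other superkey contains one of them.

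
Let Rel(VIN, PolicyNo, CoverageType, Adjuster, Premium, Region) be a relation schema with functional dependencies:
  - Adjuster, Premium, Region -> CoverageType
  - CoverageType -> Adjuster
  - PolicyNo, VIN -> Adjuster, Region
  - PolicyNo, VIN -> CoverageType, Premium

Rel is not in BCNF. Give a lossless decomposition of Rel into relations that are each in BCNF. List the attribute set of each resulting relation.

{Adjuster, CoverageType}; {Adjuster, PolicyNo, Premium, Region, VIN}; {CoverageType, Premium, Region}

Candidate key of the original relation: {PolicyNo, VIN}.
{Adjuster, CoverageType, PolicyNo, Premium, Region, VIN}: {Adjuster, Premium, Region} determines {Adjuster, CoverageType, Premium, Region} here but is not a superkey — split on Adjuster, Premium, Region -> CoverageType, giving {Adjuster, CoverageType, Premium, Region} and {Adjuster, PolicyNo, Premium, Region, VIN}.
{Adjuster, CoverageType, Premium, Region}: {CoverageType} determines {Adjuster, CoverageType} here but is not a superkey — split on CoverageType -> Adjuster, giving {Adjuster, CoverageType} and {CoverageType, Premium, Region}.
{Adjuster, CoverageType} has no BCNF violation.
{CoverageType, Premium, Region} has no BCNF violation.
{Adjuster, PolicyNo, Premium, Region, VIN} has no BCNF violation.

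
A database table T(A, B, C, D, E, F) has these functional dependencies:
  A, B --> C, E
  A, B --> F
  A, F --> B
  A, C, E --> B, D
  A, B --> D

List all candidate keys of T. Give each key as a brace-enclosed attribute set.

{A} never appears on the right of any FD, so every key must include it.
Closure of {A, B} is {A, B, C, D, E, F}, the whole schema; {A, B} is a candidate key.
Closure of {A, F} is {A, B, C, D, E, F}, the whole schema; {A, F} is a candidate key.
Closure of {A, C, E} is {A, B, C, D, E, F}, the whole schema; {A, C, E} is a candidate key.
These are minimal and exhaustive — every other superkey contains one of them.

{A, B}, {A, C, E}, {A, F}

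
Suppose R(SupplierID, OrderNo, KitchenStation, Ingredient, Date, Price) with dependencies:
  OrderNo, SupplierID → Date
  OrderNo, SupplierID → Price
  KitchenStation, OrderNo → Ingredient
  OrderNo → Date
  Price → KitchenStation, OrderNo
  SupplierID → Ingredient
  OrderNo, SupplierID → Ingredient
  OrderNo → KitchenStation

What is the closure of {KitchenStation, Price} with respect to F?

Start with {KitchenStation, Price}.
Price → KitchenStation, OrderNo applies; add {OrderNo} → now {KitchenStation, OrderNo, Price}.
KitchenStation, OrderNo → Ingredient applies; add {Ingredient} → now {Ingredient, KitchenStation, OrderNo, Price}.
OrderNo → Date applies; add {Date} → now {Date, Ingredient, KitchenStation, OrderNo, Price}.
No further FD applies.

{Date, Ingredient, KitchenStation, OrderNo, Price}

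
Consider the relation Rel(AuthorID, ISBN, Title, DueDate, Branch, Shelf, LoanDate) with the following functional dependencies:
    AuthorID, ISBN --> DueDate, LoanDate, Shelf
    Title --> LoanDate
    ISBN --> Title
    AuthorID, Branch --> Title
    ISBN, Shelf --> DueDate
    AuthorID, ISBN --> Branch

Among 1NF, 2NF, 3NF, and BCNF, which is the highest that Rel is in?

1NF

Candidate key: {AuthorID, ISBN}. Prime attributes: {AuthorID, ISBN}.
Title --> LoanDate breaks BCNF: {Title}⁺ = {LoanDate, Title}, so {Title} is not a superkey.
Title --> LoanDate has non-prime {LoanDate} on the right and a non-superkey on the left, so 3NF fails.
The proper key subset {ISBN} of {AuthorID, ISBN} determines non-prime {LoanDate, Title}, so the relation is not even in 2NF.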